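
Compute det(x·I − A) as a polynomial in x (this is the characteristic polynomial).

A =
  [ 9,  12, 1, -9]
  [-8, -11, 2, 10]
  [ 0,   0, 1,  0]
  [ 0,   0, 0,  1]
x^4 - 6*x^2 + 8*x - 3

Expanding det(x·I − A) (e.g. by cofactor expansion or by noting that A is similar to its Jordan form J, which has the same characteristic polynomial as A) gives
  χ_A(x) = x^4 - 6*x^2 + 8*x - 3
which factors as (x - 1)^3*(x + 3). The eigenvalues (with algebraic multiplicities) are λ = -3 with multiplicity 1, λ = 1 with multiplicity 3.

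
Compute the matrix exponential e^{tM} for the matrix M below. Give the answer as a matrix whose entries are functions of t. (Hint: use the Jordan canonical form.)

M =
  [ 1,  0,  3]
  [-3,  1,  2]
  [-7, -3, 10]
e^{tM} =
  [-6*t^2*exp(4*t) - 3*t*exp(4*t) + exp(4*t), -9*t^2*exp(4*t)/2, 9*t^2*exp(4*t)/2 + 3*t*exp(4*t)]
  [2*t^2*exp(4*t) - 3*t*exp(4*t), 3*t^2*exp(4*t)/2 - 3*t*exp(4*t) + exp(4*t), -3*t^2*exp(4*t)/2 + 2*t*exp(4*t)]
  [-6*t^2*exp(4*t) - 7*t*exp(4*t), -9*t^2*exp(4*t)/2 - 3*t*exp(4*t), 9*t^2*exp(4*t)/2 + 6*t*exp(4*t) + exp(4*t)]

Strategy: write M = P · J · P⁻¹ where J is a Jordan canonical form, so e^{tM} = P · e^{tJ} · P⁻¹, and e^{tJ} can be computed block-by-block.

M has Jordan form
J =
  [4, 1, 0]
  [0, 4, 1]
  [0, 0, 4]
(up to reordering of blocks).

Per-block formulas:
  For a 3×3 Jordan block J_3(4): exp(t · J_3(4)) = e^(4t)·(I + t·N + (t^2/2)·N^2), where N is the 3×3 nilpotent shift.

After assembling e^{tJ} and conjugating by P, we get:

e^{tM} =
  [-6*t^2*exp(4*t) - 3*t*exp(4*t) + exp(4*t), -9*t^2*exp(4*t)/2, 9*t^2*exp(4*t)/2 + 3*t*exp(4*t)]
  [2*t^2*exp(4*t) - 3*t*exp(4*t), 3*t^2*exp(4*t)/2 - 3*t*exp(4*t) + exp(4*t), -3*t^2*exp(4*t)/2 + 2*t*exp(4*t)]
  [-6*t^2*exp(4*t) - 7*t*exp(4*t), -9*t^2*exp(4*t)/2 - 3*t*exp(4*t), 9*t^2*exp(4*t)/2 + 6*t*exp(4*t) + exp(4*t)]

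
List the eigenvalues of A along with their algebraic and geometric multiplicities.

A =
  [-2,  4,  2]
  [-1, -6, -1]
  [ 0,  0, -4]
λ = -4: alg = 3, geom = 2

Step 1 — factor the characteristic polynomial to read off the algebraic multiplicities:
  χ_A(x) = (x + 4)^3

Step 2 — compute geometric multiplicities via the rank-nullity identity g(λ) = n − rank(A − λI):
  rank(A − (-4)·I) = 1, so dim ker(A − (-4)·I) = n − 1 = 2

Summary:
  λ = -4: algebraic multiplicity = 3, geometric multiplicity = 2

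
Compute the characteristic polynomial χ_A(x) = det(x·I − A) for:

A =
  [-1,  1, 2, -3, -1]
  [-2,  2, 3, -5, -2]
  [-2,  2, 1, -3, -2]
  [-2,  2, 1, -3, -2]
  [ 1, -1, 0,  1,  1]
x^5

Expanding det(x·I − A) (e.g. by cofactor expansion or by noting that A is similar to its Jordan form J, which has the same characteristic polynomial as A) gives
  χ_A(x) = x^5
which factors as x^5. The eigenvalues (with algebraic multiplicities) are λ = 0 with multiplicity 5.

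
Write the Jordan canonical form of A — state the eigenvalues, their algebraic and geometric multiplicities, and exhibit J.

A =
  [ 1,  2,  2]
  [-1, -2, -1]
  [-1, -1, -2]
J_2(-1) ⊕ J_1(-1)

The characteristic polynomial is
  det(x·I − A) = x^3 + 3*x^2 + 3*x + 1 = (x + 1)^3

Eigenvalues and multiplicities (the geometric multiplicity of λ is n − rank(A − λI), which equals the number of Jordan blocks for λ):
  λ = -1: algebraic multiplicity = 3, geometric multiplicity = 2

Determining the block sizes for each eigenvalue:
  λ = -1: 2 blocks summing to 3 forces exactly one block of size 2 and the rest size 1 → block sizes [2, 1]

Assembling the blocks gives a Jordan form
J =
  [-1,  1,  0]
  [ 0, -1,  0]
  [ 0,  0, -1]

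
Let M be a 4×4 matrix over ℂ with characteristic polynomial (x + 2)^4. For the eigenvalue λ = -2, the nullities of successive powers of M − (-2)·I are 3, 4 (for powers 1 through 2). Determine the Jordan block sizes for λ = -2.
Block sizes for λ = -2: [2, 1, 1]

From the dimensions of kernels of powers, the number of Jordan blocks of size at least j is d_j − d_{j−1} where d_j = dim ker(N^j) (with d_0 = 0). Computing the differences gives [3, 1].
The number of blocks of size exactly k is (#blocks of size ≥ k) − (#blocks of size ≥ k + 1), so the partition is: 2 block(s) of size 1, 1 block(s) of size 2.
In nonincreasing order the block sizes are [2, 1, 1].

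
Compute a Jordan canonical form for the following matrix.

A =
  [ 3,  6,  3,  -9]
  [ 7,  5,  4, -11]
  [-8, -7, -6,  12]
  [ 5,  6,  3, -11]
J_1(-3) ⊕ J_3(-2)

The characteristic polynomial is
  det(x·I − A) = x^4 + 9*x^3 + 30*x^2 + 44*x + 24 = (x + 2)^3*(x + 3)

Eigenvalues and multiplicities (the geometric multiplicity of λ is n − rank(A − λI), which equals the number of Jordan blocks for λ):
  λ = -3: algebraic multiplicity = 1, geometric multiplicity = 1
  λ = -2: algebraic multiplicity = 3, geometric multiplicity = 1

Determining the block sizes for each eigenvalue:
  λ = -3: one block (gm = 1), so the single block has size am = 1 → block sizes [1]
  λ = -2: one block (gm = 1), so the single block has size am = 3 → block sizes [3]

Assembling the blocks gives a Jordan form
J =
  [-3,  0,  0,  0]
  [ 0, -2,  1,  0]
  [ 0,  0, -2,  1]
  [ 0,  0,  0, -2]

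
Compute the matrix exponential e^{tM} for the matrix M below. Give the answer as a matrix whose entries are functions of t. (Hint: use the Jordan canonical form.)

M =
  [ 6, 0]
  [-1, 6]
e^{tM} =
  [exp(6*t), 0]
  [-t*exp(6*t), exp(6*t)]

Strategy: write M = P · J · P⁻¹ where J is a Jordan canonical form, so e^{tM} = P · e^{tJ} · P⁻¹, and e^{tJ} can be computed block-by-block.

M has Jordan form
J =
  [6, 1]
  [0, 6]
(up to reordering of blocks).

Per-block formulas:
  For a 2×2 Jordan block J_2(6): exp(t · J_2(6)) = e^(6t)·(I + t·N), where N is the 2×2 nilpotent shift.

After assembling e^{tJ} and conjugating by P, we get:

e^{tM} =
  [exp(6*t), 0]
  [-t*exp(6*t), exp(6*t)]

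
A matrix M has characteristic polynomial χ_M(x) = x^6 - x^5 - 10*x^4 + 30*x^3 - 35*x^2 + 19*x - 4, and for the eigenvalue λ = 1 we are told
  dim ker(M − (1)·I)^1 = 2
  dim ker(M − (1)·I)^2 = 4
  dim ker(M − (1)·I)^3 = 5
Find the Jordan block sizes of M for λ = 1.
Block sizes for λ = 1: [3, 2]

From the dimensions of kernels of powers, the number of Jordan blocks of size at least j is d_j − d_{j−1} where d_j = dim ker(N^j) (with d_0 = 0). Computing the differences gives [2, 2, 1].
The number of blocks of size exactly k is (#blocks of size ≥ k) − (#blocks of size ≥ k + 1), so the partition is: 1 block(s) of size 2, 1 block(s) of size 3.
In nonincreasing order the block sizes are [3, 2].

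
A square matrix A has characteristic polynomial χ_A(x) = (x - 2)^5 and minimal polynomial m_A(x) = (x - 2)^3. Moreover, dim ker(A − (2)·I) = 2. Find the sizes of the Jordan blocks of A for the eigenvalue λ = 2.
Block sizes for λ = 2: [3, 2]

Step 1 — from the characteristic polynomial, algebraic multiplicity of λ = 2 is 5. From dim ker(A − (2)·I) = 2, there are exactly 2 Jordan blocks for λ = 2.
Step 2 — from the minimal polynomial, the factor (x − 2)^3 tells us the largest block for λ = 2 has size 3.
Step 3 — with total size 5, 2 blocks, and largest block 3, the block sizes (in nonincreasing order) are [3, 2].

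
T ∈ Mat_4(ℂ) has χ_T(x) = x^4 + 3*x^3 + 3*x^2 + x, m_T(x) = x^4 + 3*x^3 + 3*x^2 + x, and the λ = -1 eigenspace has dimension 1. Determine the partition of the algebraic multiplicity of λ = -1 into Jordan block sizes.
Block sizes for λ = -1: [3]

Step 1 — from the characteristic polynomial, algebraic multiplicity of λ = -1 is 3. From dim ker(T − (-1)·I) = 1, there are exactly 1 Jordan blocks for λ = -1.
Step 2 — from the minimal polynomial, the factor (x + 1)^3 tells us the largest block for λ = -1 has size 3.
Step 3 — with total size 3, 1 blocks, and largest block 3, the block sizes (in nonincreasing order) are [3].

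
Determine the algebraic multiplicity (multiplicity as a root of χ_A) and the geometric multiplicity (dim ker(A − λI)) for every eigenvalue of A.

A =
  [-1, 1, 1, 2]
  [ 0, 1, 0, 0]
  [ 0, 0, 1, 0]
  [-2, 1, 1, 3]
λ = 1: alg = 4, geom = 3

Step 1 — factor the characteristic polynomial to read off the algebraic multiplicities:
  χ_A(x) = (x - 1)^4

Step 2 — compute geometric multiplicities via the rank-nullity identity g(λ) = n − rank(A − λI):
  rank(A − (1)·I) = 1, so dim ker(A − (1)·I) = n − 1 = 3

Summary:
  λ = 1: algebraic multiplicity = 4, geometric multiplicity = 3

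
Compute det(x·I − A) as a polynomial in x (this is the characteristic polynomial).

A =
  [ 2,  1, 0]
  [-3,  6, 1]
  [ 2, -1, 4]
x^3 - 12*x^2 + 48*x - 64

Expanding det(x·I − A) (e.g. by cofactor expansion or by noting that A is similar to its Jordan form J, which has the same characteristic polynomial as A) gives
  χ_A(x) = x^3 - 12*x^2 + 48*x - 64
which factors as (x - 4)^3. The eigenvalues (with algebraic multiplicities) are λ = 4 with multiplicity 3.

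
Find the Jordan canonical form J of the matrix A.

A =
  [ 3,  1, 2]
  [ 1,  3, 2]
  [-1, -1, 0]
J_2(2) ⊕ J_1(2)

The characteristic polynomial is
  det(x·I − A) = x^3 - 6*x^2 + 12*x - 8 = (x - 2)^3

Eigenvalues and multiplicities (the geometric multiplicity of λ is n − rank(A − λI), which equals the number of Jordan blocks for λ):
  λ = 2: algebraic multiplicity = 3, geometric multiplicity = 2

Determining the block sizes for each eigenvalue:
  λ = 2: 2 blocks summing to 3 forces exactly one block of size 2 and the rest size 1 → block sizes [2, 1]

Assembling the blocks gives a Jordan form
J =
  [2, 1, 0]
  [0, 2, 0]
  [0, 0, 2]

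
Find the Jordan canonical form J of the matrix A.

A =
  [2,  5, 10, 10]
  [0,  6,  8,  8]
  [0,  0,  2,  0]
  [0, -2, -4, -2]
J_2(2) ⊕ J_1(2) ⊕ J_1(2)

The characteristic polynomial is
  det(x·I − A) = x^4 - 8*x^3 + 24*x^2 - 32*x + 16 = (x - 2)^4

Eigenvalues and multiplicities (the geometric multiplicity of λ is n − rank(A − λI), which equals the number of Jordan blocks for λ):
  λ = 2: algebraic multiplicity = 4, geometric multiplicity = 3

Determining the block sizes for each eigenvalue:
  λ = 2: 3 blocks summing to 4 forces exactly one block of size 2 and the rest size 1 → block sizes [2, 1, 1]

Assembling the blocks gives a Jordan form
J =
  [2, 1, 0, 0]
  [0, 2, 0, 0]
  [0, 0, 2, 0]
  [0, 0, 0, 2]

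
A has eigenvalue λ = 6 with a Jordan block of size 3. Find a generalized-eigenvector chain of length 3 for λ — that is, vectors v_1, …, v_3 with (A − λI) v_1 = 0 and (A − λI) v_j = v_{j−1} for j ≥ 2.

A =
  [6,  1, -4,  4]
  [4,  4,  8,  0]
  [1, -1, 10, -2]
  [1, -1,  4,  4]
A Jordan chain for λ = 6 of length 3:
v_1 = (4, 0, -2, -2)ᵀ
v_2 = (0, 4, 1, 1)ᵀ
v_3 = (1, 0, 0, 0)ᵀ

Let N = A − (6)·I. We want v_3 with N^3 v_3 = 0 but N^2 v_3 ≠ 0; then v_{j-1} := N · v_j for j = 3, …, 2.

Pick v_3 = (1, 0, 0, 0)ᵀ.
Then v_2 = N · v_3 = (0, 4, 1, 1)ᵀ.
Then v_1 = N · v_2 = (4, 0, -2, -2)ᵀ.

Sanity check: (A − (6)·I) v_1 = (0, 0, 0, 0)ᵀ = 0. ✓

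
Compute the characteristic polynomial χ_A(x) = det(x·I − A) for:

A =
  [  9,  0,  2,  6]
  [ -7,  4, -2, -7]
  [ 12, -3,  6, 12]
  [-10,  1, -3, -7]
x^4 - 12*x^3 + 54*x^2 - 108*x + 81

Expanding det(x·I − A) (e.g. by cofactor expansion or by noting that A is similar to its Jordan form J, which has the same characteristic polynomial as A) gives
  χ_A(x) = x^4 - 12*x^3 + 54*x^2 - 108*x + 81
which factors as (x - 3)^4. The eigenvalues (with algebraic multiplicities) are λ = 3 with multiplicity 4.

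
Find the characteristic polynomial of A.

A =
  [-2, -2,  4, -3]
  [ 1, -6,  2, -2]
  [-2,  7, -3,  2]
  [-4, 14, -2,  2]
x^4 + 9*x^3 + 30*x^2 + 44*x + 24

Expanding det(x·I − A) (e.g. by cofactor expansion or by noting that A is similar to its Jordan form J, which has the same characteristic polynomial as A) gives
  χ_A(x) = x^4 + 9*x^3 + 30*x^2 + 44*x + 24
which factors as (x + 2)^3*(x + 3). The eigenvalues (with algebraic multiplicities) are λ = -3 with multiplicity 1, λ = -2 with multiplicity 3.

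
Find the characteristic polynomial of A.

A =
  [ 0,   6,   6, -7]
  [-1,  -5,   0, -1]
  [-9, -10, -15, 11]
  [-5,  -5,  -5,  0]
x^4 + 20*x^3 + 150*x^2 + 500*x + 625

Expanding det(x·I − A) (e.g. by cofactor expansion or by noting that A is similar to its Jordan form J, which has the same characteristic polynomial as A) gives
  χ_A(x) = x^4 + 20*x^3 + 150*x^2 + 500*x + 625
which factors as (x + 5)^4. The eigenvalues (with algebraic multiplicities) are λ = -5 with multiplicity 4.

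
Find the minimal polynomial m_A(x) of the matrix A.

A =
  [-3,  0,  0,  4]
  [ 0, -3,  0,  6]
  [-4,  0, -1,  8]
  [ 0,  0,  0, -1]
x^2 + 4*x + 3

The characteristic polynomial is χ_A(x) = (x + 1)^2*(x + 3)^2, so the eigenvalues are known. The minimal polynomial is
  m_A(x) = Π_λ (x − λ)^{k_λ}
where k_λ is the size of the *largest* Jordan block for λ (equivalently, the smallest k with (A − λI)^k v = 0 for every generalised eigenvector v of λ).

  λ = -3: largest Jordan block has size 1, contributing (x + 3)
  λ = -1: largest Jordan block has size 1, contributing (x + 1)

So m_A(x) = (x + 1)*(x + 3) = x^2 + 4*x + 3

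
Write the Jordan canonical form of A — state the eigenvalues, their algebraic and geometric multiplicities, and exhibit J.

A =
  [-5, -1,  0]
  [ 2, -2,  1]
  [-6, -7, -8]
J_3(-5)

The characteristic polynomial is
  det(x·I − A) = x^3 + 15*x^2 + 75*x + 125 = (x + 5)^3

Eigenvalues and multiplicities (the geometric multiplicity of λ is n − rank(A − λI), which equals the number of Jordan blocks for λ):
  λ = -5: algebraic multiplicity = 3, geometric multiplicity = 1

Determining the block sizes for each eigenvalue:
  λ = -5: one block (gm = 1), so the single block has size am = 3 → block sizes [3]

Assembling the blocks gives a Jordan form
J =
  [-5,  1,  0]
  [ 0, -5,  1]
  [ 0,  0, -5]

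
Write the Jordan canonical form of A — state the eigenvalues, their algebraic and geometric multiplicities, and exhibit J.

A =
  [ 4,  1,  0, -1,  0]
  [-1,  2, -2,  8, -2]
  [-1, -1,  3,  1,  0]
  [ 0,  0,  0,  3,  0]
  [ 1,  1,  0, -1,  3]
J_3(3) ⊕ J_1(3) ⊕ J_1(3)

The characteristic polynomial is
  det(x·I − A) = x^5 - 15*x^4 + 90*x^3 - 270*x^2 + 405*x - 243 = (x - 3)^5

Eigenvalues and multiplicities (the geometric multiplicity of λ is n − rank(A − λI), which equals the number of Jordan blocks for λ):
  λ = 3: algebraic multiplicity = 5, geometric multiplicity = 3

Determining the block sizes for each eigenvalue:
  λ = 3: with am = 5 and gm = 3, the partition is not yet determined (e.g. several partitions of 5 into 3 parts exist). Let N = A − (3)·I. Computing rank(N^1) = 2, rank(N^2) = 1, rank(N^3) = 0; the number of blocks of size ≥ j is rank(N^{j−1}) − rank(N^j), giving [3, 1, 1]. So we have 1 block(s) of size 3, 2 block(s) of size 1 → block sizes [3, 1, 1]

Assembling the blocks gives a Jordan form
J =
  [3, 1, 0, 0, 0]
  [0, 3, 1, 0, 0]
  [0, 0, 3, 0, 0]
  [0, 0, 0, 3, 0]
  [0, 0, 0, 0, 3]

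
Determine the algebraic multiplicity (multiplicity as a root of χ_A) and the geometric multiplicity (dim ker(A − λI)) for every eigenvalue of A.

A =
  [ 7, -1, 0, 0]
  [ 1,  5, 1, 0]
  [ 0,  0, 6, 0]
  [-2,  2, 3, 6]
λ = 6: alg = 4, geom = 2

Step 1 — factor the characteristic polynomial to read off the algebraic multiplicities:
  χ_A(x) = (x - 6)^4

Step 2 — compute geometric multiplicities via the rank-nullity identity g(λ) = n − rank(A − λI):
  rank(A − (6)·I) = 2, so dim ker(A − (6)·I) = n − 2 = 2

Summary:
  λ = 6: algebraic multiplicity = 4, geometric multiplicity = 2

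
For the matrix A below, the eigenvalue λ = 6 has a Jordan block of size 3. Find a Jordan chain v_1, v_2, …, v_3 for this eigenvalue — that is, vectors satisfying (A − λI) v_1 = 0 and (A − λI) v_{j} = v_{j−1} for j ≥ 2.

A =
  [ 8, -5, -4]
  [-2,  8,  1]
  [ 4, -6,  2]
A Jordan chain for λ = 6 of length 3:
v_1 = (-2, -4, 4)ᵀ
v_2 = (2, -2, 4)ᵀ
v_3 = (1, 0, 0)ᵀ

Let N = A − (6)·I. We want v_3 with N^3 v_3 = 0 but N^2 v_3 ≠ 0; then v_{j-1} := N · v_j for j = 3, …, 2.

Pick v_3 = (1, 0, 0)ᵀ.
Then v_2 = N · v_3 = (2, -2, 4)ᵀ.
Then v_1 = N · v_2 = (-2, -4, 4)ᵀ.

Sanity check: (A − (6)·I) v_1 = (0, 0, 0)ᵀ = 0. ✓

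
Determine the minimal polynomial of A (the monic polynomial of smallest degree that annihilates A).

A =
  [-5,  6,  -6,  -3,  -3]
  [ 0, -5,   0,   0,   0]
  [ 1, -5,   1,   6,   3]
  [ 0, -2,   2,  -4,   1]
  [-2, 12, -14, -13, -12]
x^2 + 10*x + 25

The characteristic polynomial is χ_A(x) = (x + 5)^5, so the eigenvalues are known. The minimal polynomial is
  m_A(x) = Π_λ (x − λ)^{k_λ}
where k_λ is the size of the *largest* Jordan block for λ (equivalently, the smallest k with (A − λI)^k v = 0 for every generalised eigenvector v of λ).

  λ = -5: largest Jordan block has size 2, contributing (x + 5)^2

So m_A(x) = (x + 5)^2 = x^2 + 10*x + 25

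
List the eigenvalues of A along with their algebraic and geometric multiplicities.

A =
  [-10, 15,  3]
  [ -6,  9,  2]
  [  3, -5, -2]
λ = -1: alg = 3, geom = 2

Step 1 — factor the characteristic polynomial to read off the algebraic multiplicities:
  χ_A(x) = (x + 1)^3

Step 2 — compute geometric multiplicities via the rank-nullity identity g(λ) = n − rank(A − λI):
  rank(A − (-1)·I) = 1, so dim ker(A − (-1)·I) = n − 1 = 2

Summary:
  λ = -1: algebraic multiplicity = 3, geometric multiplicity = 2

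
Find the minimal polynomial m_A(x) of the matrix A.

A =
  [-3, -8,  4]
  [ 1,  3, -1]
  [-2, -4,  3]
x^2 - 2*x + 1

The characteristic polynomial is χ_A(x) = (x - 1)^3, so the eigenvalues are known. The minimal polynomial is
  m_A(x) = Π_λ (x − λ)^{k_λ}
where k_λ is the size of the *largest* Jordan block for λ (equivalently, the smallest k with (A − λI)^k v = 0 for every generalised eigenvector v of λ).

  λ = 1: largest Jordan block has size 2, contributing (x − 1)^2

So m_A(x) = (x - 1)^2 = x^2 - 2*x + 1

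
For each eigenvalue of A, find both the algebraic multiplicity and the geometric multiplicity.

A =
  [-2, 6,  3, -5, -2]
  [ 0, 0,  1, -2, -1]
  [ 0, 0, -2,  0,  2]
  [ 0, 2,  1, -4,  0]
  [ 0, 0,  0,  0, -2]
λ = -2: alg = 5, geom = 2

Step 1 — factor the characteristic polynomial to read off the algebraic multiplicities:
  χ_A(x) = (x + 2)^5

Step 2 — compute geometric multiplicities via the rank-nullity identity g(λ) = n − rank(A − λI):
  rank(A − (-2)·I) = 3, so dim ker(A − (-2)·I) = n − 3 = 2

Summary:
  λ = -2: algebraic multiplicity = 5, geometric multiplicity = 2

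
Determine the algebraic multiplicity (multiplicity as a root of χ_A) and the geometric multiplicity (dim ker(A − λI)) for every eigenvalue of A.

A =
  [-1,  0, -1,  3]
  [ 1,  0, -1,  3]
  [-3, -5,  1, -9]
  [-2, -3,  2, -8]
λ = -2: alg = 4, geom = 2

Step 1 — factor the characteristic polynomial to read off the algebraic multiplicities:
  χ_A(x) = (x + 2)^4

Step 2 — compute geometric multiplicities via the rank-nullity identity g(λ) = n − rank(A − λI):
  rank(A − (-2)·I) = 2, so dim ker(A − (-2)·I) = n − 2 = 2

Summary:
  λ = -2: algebraic multiplicity = 4, geometric multiplicity = 2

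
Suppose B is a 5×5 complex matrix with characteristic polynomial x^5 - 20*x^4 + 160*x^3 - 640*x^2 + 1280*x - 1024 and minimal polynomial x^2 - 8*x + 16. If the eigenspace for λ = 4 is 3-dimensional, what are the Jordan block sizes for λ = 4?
Block sizes for λ = 4: [2, 2, 1]

Step 1 — from the characteristic polynomial, algebraic multiplicity of λ = 4 is 5. From dim ker(B − (4)·I) = 3, there are exactly 3 Jordan blocks for λ = 4.
Step 2 — from the minimal polynomial, the factor (x − 4)^2 tells us the largest block for λ = 4 has size 2.
Step 3 — with total size 5, 3 blocks, and largest block 2, the block sizes (in nonincreasing order) are [2, 2, 1].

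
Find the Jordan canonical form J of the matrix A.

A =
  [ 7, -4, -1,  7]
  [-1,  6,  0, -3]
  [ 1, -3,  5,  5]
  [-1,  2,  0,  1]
J_1(4) ⊕ J_3(5)

The characteristic polynomial is
  det(x·I − A) = x^4 - 19*x^3 + 135*x^2 - 425*x + 500 = (x - 5)^3*(x - 4)

Eigenvalues and multiplicities (the geometric multiplicity of λ is n − rank(A − λI), which equals the number of Jordan blocks for λ):
  λ = 4: algebraic multiplicity = 1, geometric multiplicity = 1
  λ = 5: algebraic multiplicity = 3, geometric multiplicity = 1

Determining the block sizes for each eigenvalue:
  λ = 4: one block (gm = 1), so the single block has size am = 1 → block sizes [1]
  λ = 5: one block (gm = 1), so the single block has size am = 3 → block sizes [3]

Assembling the blocks gives a Jordan form
J =
  [4, 0, 0, 0]
  [0, 5, 1, 0]
  [0, 0, 5, 1]
  [0, 0, 0, 5]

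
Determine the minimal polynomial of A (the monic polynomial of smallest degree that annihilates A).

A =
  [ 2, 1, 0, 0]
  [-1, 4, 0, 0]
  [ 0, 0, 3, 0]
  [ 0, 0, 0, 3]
x^2 - 6*x + 9

The characteristic polynomial is χ_A(x) = (x - 3)^4, so the eigenvalues are known. The minimal polynomial is
  m_A(x) = Π_λ (x − λ)^{k_λ}
where k_λ is the size of the *largest* Jordan block for λ (equivalently, the smallest k with (A − λI)^k v = 0 for every generalised eigenvector v of λ).

  λ = 3: largest Jordan block has size 2, contributing (x − 3)^2

So m_A(x) = (x - 3)^2 = x^2 - 6*x + 9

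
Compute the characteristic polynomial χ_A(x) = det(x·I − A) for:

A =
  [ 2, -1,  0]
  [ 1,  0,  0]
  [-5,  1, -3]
x^3 + x^2 - 5*x + 3

Expanding det(x·I − A) (e.g. by cofactor expansion or by noting that A is similar to its Jordan form J, which has the same characteristic polynomial as A) gives
  χ_A(x) = x^3 + x^2 - 5*x + 3
which factors as (x - 1)^2*(x + 3). The eigenvalues (with algebraic multiplicities) are λ = -3 with multiplicity 1, λ = 1 with multiplicity 2.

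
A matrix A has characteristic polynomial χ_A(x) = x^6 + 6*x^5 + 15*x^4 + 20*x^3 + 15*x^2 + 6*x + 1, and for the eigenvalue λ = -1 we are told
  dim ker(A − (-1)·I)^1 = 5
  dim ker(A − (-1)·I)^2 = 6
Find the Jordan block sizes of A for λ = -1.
Block sizes for λ = -1: [2, 1, 1, 1, 1]

From the dimensions of kernels of powers, the number of Jordan blocks of size at least j is d_j − d_{j−1} where d_j = dim ker(N^j) (with d_0 = 0). Computing the differences gives [5, 1].
The number of blocks of size exactly k is (#blocks of size ≥ k) − (#blocks of size ≥ k + 1), so the partition is: 4 block(s) of size 1, 1 block(s) of size 2.
In nonincreasing order the block sizes are [2, 1, 1, 1, 1].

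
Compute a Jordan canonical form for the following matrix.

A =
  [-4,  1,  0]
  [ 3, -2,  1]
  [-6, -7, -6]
J_3(-4)

The characteristic polynomial is
  det(x·I − A) = x^3 + 12*x^2 + 48*x + 64 = (x + 4)^3

Eigenvalues and multiplicities (the geometric multiplicity of λ is n − rank(A − λI), which equals the number of Jordan blocks for λ):
  λ = -4: algebraic multiplicity = 3, geometric multiplicity = 1

Determining the block sizes for each eigenvalue:
  λ = -4: one block (gm = 1), so the single block has size am = 3 → block sizes [3]

Assembling the blocks gives a Jordan form
J =
  [-4,  1,  0]
  [ 0, -4,  1]
  [ 0,  0, -4]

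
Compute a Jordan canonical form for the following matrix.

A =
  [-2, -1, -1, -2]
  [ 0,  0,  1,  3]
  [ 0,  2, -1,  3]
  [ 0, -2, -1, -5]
J_2(-2) ⊕ J_2(-2)

The characteristic polynomial is
  det(x·I − A) = x^4 + 8*x^3 + 24*x^2 + 32*x + 16 = (x + 2)^4

Eigenvalues and multiplicities (the geometric multiplicity of λ is n − rank(A − λI), which equals the number of Jordan blocks for λ):
  λ = -2: algebraic multiplicity = 4, geometric multiplicity = 2

Determining the block sizes for each eigenvalue:
  λ = -2: with am = 4 and gm = 2, the partition is not yet determined (e.g. several partitions of 4 into 2 parts exist). Let N = A − (-2)·I. Computing rank(N^1) = 2, rank(N^2) = 0; the number of blocks of size ≥ j is rank(N^{j−1}) − rank(N^j), giving [2, 2]. So we have 2 block(s) of size 2 → block sizes [2, 2]

Assembling the blocks gives a Jordan form
J =
  [-2,  1,  0,  0]
  [ 0, -2,  0,  0]
  [ 0,  0, -2,  1]
  [ 0,  0,  0, -2]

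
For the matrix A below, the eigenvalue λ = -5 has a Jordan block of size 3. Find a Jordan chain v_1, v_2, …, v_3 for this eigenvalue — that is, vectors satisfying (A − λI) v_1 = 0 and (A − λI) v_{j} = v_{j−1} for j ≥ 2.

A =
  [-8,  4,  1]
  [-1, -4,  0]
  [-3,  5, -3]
A Jordan chain for λ = -5 of length 3:
v_1 = (2, 2, -2)ᵀ
v_2 = (-3, -1, -3)ᵀ
v_3 = (1, 0, 0)ᵀ

Let N = A − (-5)·I. We want v_3 with N^3 v_3 = 0 but N^2 v_3 ≠ 0; then v_{j-1} := N · v_j for j = 3, …, 2.

Pick v_3 = (1, 0, 0)ᵀ.
Then v_2 = N · v_3 = (-3, -1, -3)ᵀ.
Then v_1 = N · v_2 = (2, 2, -2)ᵀ.

Sanity check: (A − (-5)·I) v_1 = (0, 0, 0)ᵀ = 0. ✓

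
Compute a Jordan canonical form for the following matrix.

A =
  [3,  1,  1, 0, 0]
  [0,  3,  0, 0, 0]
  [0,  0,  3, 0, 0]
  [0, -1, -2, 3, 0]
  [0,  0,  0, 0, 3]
J_2(3) ⊕ J_2(3) ⊕ J_1(3)

The characteristic polynomial is
  det(x·I − A) = x^5 - 15*x^4 + 90*x^3 - 270*x^2 + 405*x - 243 = (x - 3)^5

Eigenvalues and multiplicities (the geometric multiplicity of λ is n − rank(A − λI), which equals the number of Jordan blocks for λ):
  λ = 3: algebraic multiplicity = 5, geometric multiplicity = 3

Determining the block sizes for each eigenvalue:
  λ = 3: with am = 5 and gm = 3, the partition is not yet determined (e.g. several partitions of 5 into 3 parts exist). Let N = A − (3)·I. Computing rank(N^1) = 2, rank(N^2) = 0; the number of blocks of size ≥ j is rank(N^{j−1}) − rank(N^j), giving [3, 2]. So we have 2 block(s) of size 2, 1 block(s) of size 1 → block sizes [2, 2, 1]

Assembling the blocks gives a Jordan form
J =
  [3, 1, 0, 0, 0]
  [0, 3, 0, 0, 0]
  [0, 0, 3, 1, 0]
  [0, 0, 0, 3, 0]
  [0, 0, 0, 0, 3]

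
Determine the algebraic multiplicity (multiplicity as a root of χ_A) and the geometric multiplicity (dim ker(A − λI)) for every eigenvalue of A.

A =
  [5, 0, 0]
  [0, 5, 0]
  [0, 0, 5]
λ = 5: alg = 3, geom = 3

Step 1 — factor the characteristic polynomial to read off the algebraic multiplicities:
  χ_A(x) = (x - 5)^3

Step 2 — compute geometric multiplicities via the rank-nullity identity g(λ) = n − rank(A − λI):
  rank(A − (5)·I) = 0, so dim ker(A − (5)·I) = n − 0 = 3

Summary:
  λ = 5: algebraic multiplicity = 3, geometric multiplicity = 3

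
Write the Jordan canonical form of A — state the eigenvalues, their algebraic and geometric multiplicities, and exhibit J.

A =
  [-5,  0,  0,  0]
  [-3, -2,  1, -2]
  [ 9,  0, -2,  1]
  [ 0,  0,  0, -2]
J_1(-5) ⊕ J_3(-2)

The characteristic polynomial is
  det(x·I − A) = x^4 + 11*x^3 + 42*x^2 + 68*x + 40 = (x + 2)^3*(x + 5)

Eigenvalues and multiplicities (the geometric multiplicity of λ is n − rank(A − λI), which equals the number of Jordan blocks for λ):
  λ = -5: algebraic multiplicity = 1, geometric multiplicity = 1
  λ = -2: algebraic multiplicity = 3, geometric multiplicity = 1

Determining the block sizes for each eigenvalue:
  λ = -5: one block (gm = 1), so the single block has size am = 1 → block sizes [1]
  λ = -2: one block (gm = 1), so the single block has size am = 3 → block sizes [3]

Assembling the blocks gives a Jordan form
J =
  [-5,  0,  0,  0]
  [ 0, -2,  1,  0]
  [ 0,  0, -2,  1]
  [ 0,  0,  0, -2]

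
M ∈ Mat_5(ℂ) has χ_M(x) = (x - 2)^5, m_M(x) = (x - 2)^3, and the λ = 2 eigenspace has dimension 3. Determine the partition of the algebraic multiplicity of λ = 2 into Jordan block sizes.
Block sizes for λ = 2: [3, 1, 1]

Step 1 — from the characteristic polynomial, algebraic multiplicity of λ = 2 is 5. From dim ker(M − (2)·I) = 3, there are exactly 3 Jordan blocks for λ = 2.
Step 2 — from the minimal polynomial, the factor (x − 2)^3 tells us the largest block for λ = 2 has size 3.
Step 3 — with total size 5, 3 blocks, and largest block 3, the block sizes (in nonincreasing order) are [3, 1, 1].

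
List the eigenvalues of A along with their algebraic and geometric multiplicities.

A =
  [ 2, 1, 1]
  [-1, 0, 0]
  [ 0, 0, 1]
λ = 1: alg = 3, geom = 1

Step 1 — factor the characteristic polynomial to read off the algebraic multiplicities:
  χ_A(x) = (x - 1)^3

Step 2 — compute geometric multiplicities via the rank-nullity identity g(λ) = n − rank(A − λI):
  rank(A − (1)·I) = 2, so dim ker(A − (1)·I) = n − 2 = 1

Summary:
  λ = 1: algebraic multiplicity = 3, geometric multiplicity = 1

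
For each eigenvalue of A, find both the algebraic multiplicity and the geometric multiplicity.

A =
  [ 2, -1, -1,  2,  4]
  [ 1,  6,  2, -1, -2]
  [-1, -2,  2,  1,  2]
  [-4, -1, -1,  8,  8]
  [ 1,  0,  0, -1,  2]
λ = 4: alg = 5, geom = 3

Step 1 — factor the characteristic polynomial to read off the algebraic multiplicities:
  χ_A(x) = (x - 4)^5

Step 2 — compute geometric multiplicities via the rank-nullity identity g(λ) = n − rank(A − λI):
  rank(A − (4)·I) = 2, so dim ker(A − (4)·I) = n − 2 = 3

Summary:
  λ = 4: algebraic multiplicity = 5, geometric multiplicity = 3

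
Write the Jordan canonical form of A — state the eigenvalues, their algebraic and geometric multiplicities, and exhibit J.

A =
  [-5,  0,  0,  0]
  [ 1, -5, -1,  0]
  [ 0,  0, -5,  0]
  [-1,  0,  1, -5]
J_2(-5) ⊕ J_1(-5) ⊕ J_1(-5)

The characteristic polynomial is
  det(x·I − A) = x^4 + 20*x^3 + 150*x^2 + 500*x + 625 = (x + 5)^4

Eigenvalues and multiplicities (the geometric multiplicity of λ is n − rank(A − λI), which equals the number of Jordan blocks for λ):
  λ = -5: algebraic multiplicity = 4, geometric multiplicity = 3

Determining the block sizes for each eigenvalue:
  λ = -5: 3 blocks summing to 4 forces exactly one block of size 2 and the rest size 1 → block sizes [2, 1, 1]

Assembling the blocks gives a Jordan form
J =
  [-5,  1,  0,  0]
  [ 0, -5,  0,  0]
  [ 0,  0, -5,  0]
  [ 0,  0,  0, -5]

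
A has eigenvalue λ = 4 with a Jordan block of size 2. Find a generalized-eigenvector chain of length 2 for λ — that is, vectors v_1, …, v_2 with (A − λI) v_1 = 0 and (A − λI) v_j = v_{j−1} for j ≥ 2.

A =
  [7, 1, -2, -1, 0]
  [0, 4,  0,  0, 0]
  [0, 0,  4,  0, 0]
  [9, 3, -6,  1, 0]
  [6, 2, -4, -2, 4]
A Jordan chain for λ = 4 of length 2:
v_1 = (3, 0, 0, 9, 6)ᵀ
v_2 = (1, 0, 0, 0, 0)ᵀ

Let N = A − (4)·I. We want v_2 with N^2 v_2 = 0 but N^1 v_2 ≠ 0; then v_{j-1} := N · v_j for j = 2, …, 2.

Pick v_2 = (1, 0, 0, 0, 0)ᵀ.
Then v_1 = N · v_2 = (3, 0, 0, 9, 6)ᵀ.

Sanity check: (A − (4)·I) v_1 = (0, 0, 0, 0, 0)ᵀ = 0. ✓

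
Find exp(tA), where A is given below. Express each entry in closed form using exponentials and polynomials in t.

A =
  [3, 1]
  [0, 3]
e^{tA} =
  [exp(3*t), t*exp(3*t)]
  [0, exp(3*t)]

Strategy: write A = P · J · P⁻¹ where J is a Jordan canonical form, so e^{tA} = P · e^{tJ} · P⁻¹, and e^{tJ} can be computed block-by-block.

A has Jordan form
J =
  [3, 1]
  [0, 3]
(up to reordering of blocks).

Per-block formulas:
  For a 2×2 Jordan block J_2(3): exp(t · J_2(3)) = e^(3t)·(I + t·N), where N is the 2×2 nilpotent shift.

After assembling e^{tJ} and conjugating by P, we get:

e^{tA} =
  [exp(3*t), t*exp(3*t)]
  [0, exp(3*t)]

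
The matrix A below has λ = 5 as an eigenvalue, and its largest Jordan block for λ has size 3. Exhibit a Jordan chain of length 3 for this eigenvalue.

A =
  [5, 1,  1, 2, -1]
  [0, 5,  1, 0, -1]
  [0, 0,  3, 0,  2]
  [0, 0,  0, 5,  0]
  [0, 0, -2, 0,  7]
A Jordan chain for λ = 5 of length 3:
v_1 = (1, 0, 0, 0, 0)ᵀ
v_2 = (1, 1, -2, 0, -2)ᵀ
v_3 = (0, 0, 1, 0, 0)ᵀ

Let N = A − (5)·I. We want v_3 with N^3 v_3 = 0 but N^2 v_3 ≠ 0; then v_{j-1} := N · v_j for j = 3, …, 2.

Pick v_3 = (0, 0, 1, 0, 0)ᵀ.
Then v_2 = N · v_3 = (1, 1, -2, 0, -2)ᵀ.
Then v_1 = N · v_2 = (1, 0, 0, 0, 0)ᵀ.

Sanity check: (A − (5)·I) v_1 = (0, 0, 0, 0, 0)ᵀ = 0. ✓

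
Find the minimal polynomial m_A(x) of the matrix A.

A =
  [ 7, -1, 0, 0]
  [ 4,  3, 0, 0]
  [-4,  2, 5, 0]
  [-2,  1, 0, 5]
x^2 - 10*x + 25

The characteristic polynomial is χ_A(x) = (x - 5)^4, so the eigenvalues are known. The minimal polynomial is
  m_A(x) = Π_λ (x − λ)^{k_λ}
where k_λ is the size of the *largest* Jordan block for λ (equivalently, the smallest k with (A − λI)^k v = 0 for every generalised eigenvector v of λ).

  λ = 5: largest Jordan block has size 2, contributing (x − 5)^2

So m_A(x) = (x - 5)^2 = x^2 - 10*x + 25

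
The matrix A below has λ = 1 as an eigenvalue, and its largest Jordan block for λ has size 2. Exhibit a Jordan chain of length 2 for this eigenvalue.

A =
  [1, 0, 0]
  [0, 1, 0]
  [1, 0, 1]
A Jordan chain for λ = 1 of length 2:
v_1 = (0, 0, 1)ᵀ
v_2 = (1, 0, 0)ᵀ

Let N = A − (1)·I. We want v_2 with N^2 v_2 = 0 but N^1 v_2 ≠ 0; then v_{j-1} := N · v_j for j = 2, …, 2.

Pick v_2 = (1, 0, 0)ᵀ.
Then v_1 = N · v_2 = (0, 0, 1)ᵀ.

Sanity check: (A − (1)·I) v_1 = (0, 0, 0)ᵀ = 0. ✓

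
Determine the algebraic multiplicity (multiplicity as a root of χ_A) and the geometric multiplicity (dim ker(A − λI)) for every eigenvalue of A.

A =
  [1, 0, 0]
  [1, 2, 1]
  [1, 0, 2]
λ = 1: alg = 1, geom = 1; λ = 2: alg = 2, geom = 1

Step 1 — factor the characteristic polynomial to read off the algebraic multiplicities:
  χ_A(x) = (x - 2)^2*(x - 1)

Step 2 — compute geometric multiplicities via the rank-nullity identity g(λ) = n − rank(A − λI):
  rank(A − (1)·I) = 2, so dim ker(A − (1)·I) = n − 2 = 1
  rank(A − (2)·I) = 2, so dim ker(A − (2)·I) = n − 2 = 1

Summary:
  λ = 1: algebraic multiplicity = 1, geometric multiplicity = 1
  λ = 2: algebraic multiplicity = 2, geometric multiplicity = 1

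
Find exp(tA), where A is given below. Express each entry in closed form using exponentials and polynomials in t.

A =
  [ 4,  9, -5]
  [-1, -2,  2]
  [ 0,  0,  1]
e^{tA} =
  [3*t*exp(t) + exp(t), 9*t*exp(t), 3*t^2*exp(t)/2 - 5*t*exp(t)]
  [-t*exp(t), -3*t*exp(t) + exp(t), -t^2*exp(t)/2 + 2*t*exp(t)]
  [0, 0, exp(t)]

Strategy: write A = P · J · P⁻¹ where J is a Jordan canonical form, so e^{tA} = P · e^{tJ} · P⁻¹, and e^{tJ} can be computed block-by-block.

A has Jordan form
J =
  [1, 1, 0]
  [0, 1, 1]
  [0, 0, 1]
(up to reordering of blocks).

Per-block formulas:
  For a 3×3 Jordan block J_3(1): exp(t · J_3(1)) = e^(1t)·(I + t·N + (t^2/2)·N^2), where N is the 3×3 nilpotent shift.

After assembling e^{tJ} and conjugating by P, we get:

e^{tA} =
  [3*t*exp(t) + exp(t), 9*t*exp(t), 3*t^2*exp(t)/2 - 5*t*exp(t)]
  [-t*exp(t), -3*t*exp(t) + exp(t), -t^2*exp(t)/2 + 2*t*exp(t)]
  [0, 0, exp(t)]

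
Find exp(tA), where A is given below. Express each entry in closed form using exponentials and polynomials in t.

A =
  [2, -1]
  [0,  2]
e^{tA} =
  [exp(2*t), -t*exp(2*t)]
  [0, exp(2*t)]

Strategy: write A = P · J · P⁻¹ where J is a Jordan canonical form, so e^{tA} = P · e^{tJ} · P⁻¹, and e^{tJ} can be computed block-by-block.

A has Jordan form
J =
  [2, 1]
  [0, 2]
(up to reordering of blocks).

Per-block formulas:
  For a 2×2 Jordan block J_2(2): exp(t · J_2(2)) = e^(2t)·(I + t·N), where N is the 2×2 nilpotent shift.

After assembling e^{tJ} and conjugating by P, we get:

e^{tA} =
  [exp(2*t), -t*exp(2*t)]
  [0, exp(2*t)]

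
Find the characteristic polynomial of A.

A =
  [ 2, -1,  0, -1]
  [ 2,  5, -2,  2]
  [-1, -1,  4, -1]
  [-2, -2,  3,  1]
x^4 - 12*x^3 + 54*x^2 - 108*x + 81

Expanding det(x·I − A) (e.g. by cofactor expansion or by noting that A is similar to its Jordan form J, which has the same characteristic polynomial as A) gives
  χ_A(x) = x^4 - 12*x^3 + 54*x^2 - 108*x + 81
which factors as (x - 3)^4. The eigenvalues (with algebraic multiplicities) are λ = 3 with multiplicity 4.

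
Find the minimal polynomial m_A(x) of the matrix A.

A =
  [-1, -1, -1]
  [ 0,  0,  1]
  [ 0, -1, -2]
x^2 + 2*x + 1

The characteristic polynomial is χ_A(x) = (x + 1)^3, so the eigenvalues are known. The minimal polynomial is
  m_A(x) = Π_λ (x − λ)^{k_λ}
where k_λ is the size of the *largest* Jordan block for λ (equivalently, the smallest k with (A − λI)^k v = 0 for every generalised eigenvector v of λ).

  λ = -1: largest Jordan block has size 2, contributing (x + 1)^2

So m_A(x) = (x + 1)^2 = x^2 + 2*x + 1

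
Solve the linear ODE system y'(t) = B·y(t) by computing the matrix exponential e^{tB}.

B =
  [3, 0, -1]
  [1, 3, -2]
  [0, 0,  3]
e^{tB} =
  [exp(3*t), 0, -t*exp(3*t)]
  [t*exp(3*t), exp(3*t), -t^2*exp(3*t)/2 - 2*t*exp(3*t)]
  [0, 0, exp(3*t)]

Strategy: write B = P · J · P⁻¹ where J is a Jordan canonical form, so e^{tB} = P · e^{tJ} · P⁻¹, and e^{tJ} can be computed block-by-block.

B has Jordan form
J =
  [3, 1, 0]
  [0, 3, 1]
  [0, 0, 3]
(up to reordering of blocks).

Per-block formulas:
  For a 3×3 Jordan block J_3(3): exp(t · J_3(3)) = e^(3t)·(I + t·N + (t^2/2)·N^2), where N is the 3×3 nilpotent shift.

After assembling e^{tJ} and conjugating by P, we get:

e^{tB} =
  [exp(3*t), 0, -t*exp(3*t)]
  [t*exp(3*t), exp(3*t), -t^2*exp(3*t)/2 - 2*t*exp(3*t)]
  [0, 0, exp(3*t)]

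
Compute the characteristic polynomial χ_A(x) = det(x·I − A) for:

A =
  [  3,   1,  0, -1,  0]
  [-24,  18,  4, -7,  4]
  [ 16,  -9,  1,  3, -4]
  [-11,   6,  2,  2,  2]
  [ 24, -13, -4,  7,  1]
x^5 - 25*x^4 + 250*x^3 - 1250*x^2 + 3125*x - 3125

Expanding det(x·I − A) (e.g. by cofactor expansion or by noting that A is similar to its Jordan form J, which has the same characteristic polynomial as A) gives
  χ_A(x) = x^5 - 25*x^4 + 250*x^3 - 1250*x^2 + 3125*x - 3125
which factors as (x - 5)^5. The eigenvalues (with algebraic multiplicities) are λ = 5 with multiplicity 5.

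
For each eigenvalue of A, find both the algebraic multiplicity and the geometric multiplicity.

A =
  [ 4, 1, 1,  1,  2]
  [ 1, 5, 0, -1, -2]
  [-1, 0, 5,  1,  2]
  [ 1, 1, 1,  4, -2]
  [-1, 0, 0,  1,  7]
λ = 5: alg = 5, geom = 3

Step 1 — factor the characteristic polynomial to read off the algebraic multiplicities:
  χ_A(x) = (x - 5)^5

Step 2 — compute geometric multiplicities via the rank-nullity identity g(λ) = n − rank(A − λI):
  rank(A − (5)·I) = 2, so dim ker(A − (5)·I) = n − 2 = 3

Summary:
  λ = 5: algebraic multiplicity = 5, geometric multiplicity = 3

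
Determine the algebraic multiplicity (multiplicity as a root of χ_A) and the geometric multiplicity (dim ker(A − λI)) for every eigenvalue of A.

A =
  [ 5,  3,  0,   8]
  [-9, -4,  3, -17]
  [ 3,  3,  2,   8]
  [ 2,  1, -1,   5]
λ = 2: alg = 4, geom = 2

Step 1 — factor the characteristic polynomial to read off the algebraic multiplicities:
  χ_A(x) = (x - 2)^4

Step 2 — compute geometric multiplicities via the rank-nullity identity g(λ) = n − rank(A − λI):
  rank(A − (2)·I) = 2, so dim ker(A − (2)·I) = n − 2 = 2

Summary:
  λ = 2: algebraic multiplicity = 4, geometric multiplicity = 2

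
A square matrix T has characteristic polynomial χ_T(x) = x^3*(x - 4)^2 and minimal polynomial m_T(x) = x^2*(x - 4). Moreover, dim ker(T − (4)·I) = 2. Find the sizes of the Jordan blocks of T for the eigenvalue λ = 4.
Block sizes for λ = 4: [1, 1]

Step 1 — from the characteristic polynomial, algebraic multiplicity of λ = 4 is 2. From dim ker(T − (4)·I) = 2, there are exactly 2 Jordan blocks for λ = 4.
Step 2 — from the minimal polynomial, the factor (x − 4) tells us the largest block for λ = 4 has size 1.
Step 3 — with total size 2, 2 blocks, and largest block 1, the block sizes (in nonincreasing order) are [1, 1].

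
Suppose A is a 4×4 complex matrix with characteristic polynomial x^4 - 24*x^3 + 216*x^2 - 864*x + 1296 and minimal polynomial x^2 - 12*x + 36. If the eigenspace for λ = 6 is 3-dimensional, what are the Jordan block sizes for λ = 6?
Block sizes for λ = 6: [2, 1, 1]

Step 1 — from the characteristic polynomial, algebraic multiplicity of λ = 6 is 4. From dim ker(A − (6)·I) = 3, there are exactly 3 Jordan blocks for λ = 6.
Step 2 — from the minimal polynomial, the factor (x − 6)^2 tells us the largest block for λ = 6 has size 2.
Step 3 — with total size 4, 3 blocks, and largest block 2, the block sizes (in nonincreasing order) are [2, 1, 1].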